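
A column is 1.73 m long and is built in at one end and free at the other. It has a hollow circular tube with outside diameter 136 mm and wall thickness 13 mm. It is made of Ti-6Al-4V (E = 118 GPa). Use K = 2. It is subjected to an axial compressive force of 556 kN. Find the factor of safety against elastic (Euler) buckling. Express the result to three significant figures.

n ≈ 1.68

Inner diameter d_i = 136 − 2×13 = 110.0 mm
I = π(d_o⁴ − d_i⁴)/64 = π(136⁴ − 110.0⁴)/64 = 9.606×10^6 mm⁴
I = 9.606×10^6 mm⁴ = 9.606×10^-6 m⁴
Effective length L_e = K·L = 2 × 1.73 = 3.460 m
P_cr = π²EI / L_e² = π² × 118×10⁹ × 9.606×10^-6 / 3.460² = 9.345×10^5 N
Factor of safety n = P_cr / P = 934.49 / 556 = 1.68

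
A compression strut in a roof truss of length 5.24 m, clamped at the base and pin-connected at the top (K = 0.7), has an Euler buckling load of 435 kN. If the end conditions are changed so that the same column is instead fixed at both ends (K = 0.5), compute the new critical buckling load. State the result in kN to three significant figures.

P_cr ≈ 853 kN

P_cr ∝ 1/K², so P_cr,new = P_cr,old × (K_old/K_new)² = 435 × (0.7/0.5)²
= 435 × 1.960 = 853 kN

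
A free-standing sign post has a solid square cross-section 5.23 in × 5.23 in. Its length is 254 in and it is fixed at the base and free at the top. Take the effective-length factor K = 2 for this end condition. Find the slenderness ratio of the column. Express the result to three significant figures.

λ ≈ 336

For a square r = a/√12 = 5.23/√12 = 1.510 in
L_e = K·L = 2 × 254 = 508.0 in
λ = L_e / r_min = 508.00 / 1.510 = 336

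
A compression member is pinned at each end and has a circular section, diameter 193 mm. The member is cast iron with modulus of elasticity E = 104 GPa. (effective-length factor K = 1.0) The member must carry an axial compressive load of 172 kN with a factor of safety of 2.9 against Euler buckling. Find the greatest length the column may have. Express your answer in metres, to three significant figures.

L_max ≈ 11.8 m

I = πd⁴/64 = π×193⁴/64 = 6.811×10^7 mm⁴
I = 6.811×10^-5 m⁴
Required critical load P_cr = n·P = 2.9 × 172 = 498.8 kN = 4.988×10^5 N
From P_cr = π²EI/(K·L)²:  L = (1/K)·√(π²EI/P_cr) = (1/1)·√(π²×1.04×10^11×6.811×10^-5/4.988×10^5)
L = 11.8 m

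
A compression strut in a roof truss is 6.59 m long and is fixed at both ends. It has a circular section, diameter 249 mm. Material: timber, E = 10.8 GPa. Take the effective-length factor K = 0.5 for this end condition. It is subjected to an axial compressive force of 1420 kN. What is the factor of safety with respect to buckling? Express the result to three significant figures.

n ≈ 1.30

I = πd⁴/64 = π×249⁴/64 = 1.887×10^8 mm⁴
I = 1.887×10^8 mm⁴ = 1.887×10^-4 m⁴
Effective length L_e = K·L = 0.5 × 6.59 = 3.295 m
P_cr = π²EI / L_e² = π² × 10.8×10⁹ × 1.887×10^-4 / 3.295² = 1.853×10^6 N
Factor of safety n = P_cr / P = 1852.6 / 1420 = 1.30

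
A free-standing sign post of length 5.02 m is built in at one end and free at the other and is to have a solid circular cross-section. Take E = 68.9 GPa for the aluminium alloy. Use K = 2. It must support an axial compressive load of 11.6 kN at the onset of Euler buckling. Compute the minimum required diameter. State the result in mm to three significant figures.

L_e = K·L = 2 × 5.02 = 10.04 m
Required I = P_cr·L_e²/(π²E) = 1.160×10^4 × 10.04² / (π² × 6.89×10^10) = 1.720×10^-6 m⁴
I_req = 1.720×10^6 mm⁴
Solid circle: I = πd⁴/64  ⇒  d = (64I/π)^(1/4) = (64×1.720×10^6/π)^(1/4) = 76.9 mm

d ≈ 76.9 mm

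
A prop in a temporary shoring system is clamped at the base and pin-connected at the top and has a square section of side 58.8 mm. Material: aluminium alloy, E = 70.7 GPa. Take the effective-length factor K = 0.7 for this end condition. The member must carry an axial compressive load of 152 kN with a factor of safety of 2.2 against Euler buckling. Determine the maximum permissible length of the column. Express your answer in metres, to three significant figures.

L_max ≈ 2.06 m

I = a⁴/12 = 58.8⁴/12 = 9.962×10^5 mm⁴
I = 9.962×10^-7 m⁴
Required critical load P_cr = n·P = 2.2 × 152 = 334.4 kN = 3.344×10^5 N
From P_cr = π²EI/(K·L)²:  L = (1/K)·√(π²EI/P_cr) = (1/0.7)·√(π²×7.07×10^10×9.962×10^-7/3.344×10^5)
L = 2.06 m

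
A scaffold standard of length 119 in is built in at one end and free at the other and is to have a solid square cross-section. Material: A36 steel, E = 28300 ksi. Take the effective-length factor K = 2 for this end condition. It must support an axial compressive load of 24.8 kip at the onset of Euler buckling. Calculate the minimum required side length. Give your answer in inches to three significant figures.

L_e = K·L = 2 × 119 = 238.0 in
Required I = P_cr·L_e²/(π²E) = 2.480×10^4 × 238.0² / (π² × 2.83×10^7) = 5.029 in⁴
Solid square: I = a⁴/12  ⇒  a = (12I)^(1/4) = (12×5.029)^(1/4) = 2.79 in

a ≈ 2.79 in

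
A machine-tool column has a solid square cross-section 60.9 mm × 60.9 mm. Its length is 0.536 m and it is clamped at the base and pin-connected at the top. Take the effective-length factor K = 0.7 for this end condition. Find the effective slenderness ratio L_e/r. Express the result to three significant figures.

I = a⁴/12 = 60.9⁴/12 = 1.146×10^6 mm⁴
A = 3.709×10^3 mm²;  r_min = √(I/A) = √(1.146×10^6/3.709×10^3) = 17.58 mm
L_e = K·L = 0.7 × 0.536 m = 0.3752 m = 375.20 mm
λ = L_e / r_min = 375.20 / 17.58 = 21.3

λ ≈ 21.3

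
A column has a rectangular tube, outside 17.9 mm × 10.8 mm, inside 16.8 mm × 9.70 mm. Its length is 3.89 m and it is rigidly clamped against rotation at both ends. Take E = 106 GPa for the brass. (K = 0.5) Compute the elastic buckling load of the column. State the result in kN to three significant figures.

Weak-axis I_min = (h_o·b_o³ − h_i·b_i³)/12 with b_o = 10.8, b_i = 9.700 mm (shorter outer/inner sides).
I_min = (17.9×10.8³ − 16.80×9.700³)/12 = 601.3 mm⁴
I = 601.3 mm⁴ = 6.013×10^-10 m⁴
Effective length L_e = K·L = 0.5 × 3.89 = 1.945 m
P_cr = π²EI / L_e² = π² × 106×10⁹ × 6.013×10^-10 / 1.945² = 166.3 N

P_cr ≈ 0.166 kN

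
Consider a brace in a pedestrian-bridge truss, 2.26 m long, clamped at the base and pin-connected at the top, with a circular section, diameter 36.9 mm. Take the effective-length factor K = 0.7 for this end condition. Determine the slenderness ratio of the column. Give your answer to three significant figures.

λ ≈ 171

For a solid circle r = d/4 = 36.9/4 = 9.225 mm
L_e = K·L = 0.7 × 2.26 m = 1.582 m = 1582.0 mm
λ = L_e / r_min = 1582.0 / 9.225 = 171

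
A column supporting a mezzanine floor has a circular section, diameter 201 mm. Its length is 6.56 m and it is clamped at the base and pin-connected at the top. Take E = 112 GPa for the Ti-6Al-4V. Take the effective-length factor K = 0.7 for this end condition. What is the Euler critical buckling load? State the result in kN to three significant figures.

I = πd⁴/64 = π×201⁴/64 = 8.012×10^7 mm⁴
I = 8.012×10^7 mm⁴ = 8.012×10^-5 m⁴
Effective length L_e = K·L = 0.7 × 6.56 = 4.592 m
P_cr = π²EI / L_e² = π² × 112×10⁹ × 8.012×10^-5 / 4.592² = 4.200×10^6 N

P_cr ≈ 4200 kN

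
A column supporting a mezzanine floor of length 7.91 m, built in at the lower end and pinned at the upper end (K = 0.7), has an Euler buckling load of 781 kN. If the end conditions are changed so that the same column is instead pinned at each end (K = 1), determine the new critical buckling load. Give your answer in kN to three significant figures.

P_cr ≈ 383 kN

P_cr ∝ 1/K², so P_cr,new = P_cr,old × (K_old/K_new)² = 781 × (0.7/1)²
= 781 × 0.4900 = 383 kN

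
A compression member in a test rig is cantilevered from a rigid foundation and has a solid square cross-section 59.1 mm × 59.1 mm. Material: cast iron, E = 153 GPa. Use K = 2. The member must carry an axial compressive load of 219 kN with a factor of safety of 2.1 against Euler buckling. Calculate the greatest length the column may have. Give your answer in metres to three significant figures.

I = a⁴/12 = 59.1⁴/12 = 1.017×10^6 mm⁴
I = 1.017×10^-6 m⁴
Required critical load P_cr = n·P = 2.1 × 219 = 459.9 kN = 4.599×10^5 N
From P_cr = π²EI/(K·L)²:  L = (1/K)·√(π²EI/P_cr) = (1/2)·√(π²×1.53×10^11×1.017×10^-6/4.599×10^5)
L = 0.914 m

L_max ≈ 0.914 m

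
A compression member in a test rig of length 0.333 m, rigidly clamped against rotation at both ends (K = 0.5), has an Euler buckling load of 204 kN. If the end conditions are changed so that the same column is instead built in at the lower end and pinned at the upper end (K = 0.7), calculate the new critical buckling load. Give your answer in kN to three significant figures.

P_cr ≈ 104 kN

P_cr ∝ 1/K², so P_cr,new = P_cr,old × (K_old/K_new)² = 204 × (0.5/0.7)²
= 204 × 0.5102 = 104 kN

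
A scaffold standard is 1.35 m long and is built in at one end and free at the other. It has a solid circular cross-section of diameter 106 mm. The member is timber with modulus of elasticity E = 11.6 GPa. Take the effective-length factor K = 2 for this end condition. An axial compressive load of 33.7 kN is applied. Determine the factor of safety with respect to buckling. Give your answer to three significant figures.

I = πd⁴/64 = π×106⁴/64 = 6.197×10^6 mm⁴
I = 6.197×10^6 mm⁴ = 6.197×10^-6 m⁴
Effective length L_e = K·L = 2 × 1.35 = 2.700 m
P_cr = π²EI / L_e² = π² × 11.6×10⁹ × 6.197×10^-6 / 2.700² = 9.732×10^4 N
Factor of safety n = P_cr / P = 97.325 / 33.7 = 2.89

n ≈ 2.89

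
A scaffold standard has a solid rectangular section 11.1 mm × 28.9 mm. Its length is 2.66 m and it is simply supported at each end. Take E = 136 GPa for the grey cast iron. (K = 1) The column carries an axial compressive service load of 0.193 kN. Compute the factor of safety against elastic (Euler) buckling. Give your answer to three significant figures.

Buckling occurs about the weak axis: I_min = h·b³/12 with b = 11.1 mm (the shorter side).
I_min = 28.9×11.1³/12 = 3.294×10^3 mm⁴
I = 3.294×10^3 mm⁴ = 3.294×10^-9 m⁴
Effective length L_e = K·L = 1 × 2.66 = 2.660 m
P_cr = π²EI / L_e² = π² × 136×10⁹ × 3.294×10^-9 / 2.660² = 624.8 N
Factor of safety n = P_cr / P = 0.62483 / 0.193 = 3.24

n ≈ 3.24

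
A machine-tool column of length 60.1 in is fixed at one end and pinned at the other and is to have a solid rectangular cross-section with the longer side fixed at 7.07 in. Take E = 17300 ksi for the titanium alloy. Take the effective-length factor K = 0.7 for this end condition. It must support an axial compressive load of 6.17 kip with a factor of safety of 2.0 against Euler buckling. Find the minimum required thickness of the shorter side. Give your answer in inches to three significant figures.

Required P_cr = n·P = 2.0 × 6.17 = 12.34 kip
L_e = K·L = 0.7 × 60.1 = 42.07 in
Required I = P_cr·L_e²/(π²E) = 1.234×10^4 × 42.07² / (π² × 1.73×10^7) = 0.1279 in⁴
Rectangle, weak axis: I_min = h·b³/12 with h = 7.07 in fixed  ⇒  b = (12I/h)^(1/3) = 0.601 in

b ≈ 0.601 in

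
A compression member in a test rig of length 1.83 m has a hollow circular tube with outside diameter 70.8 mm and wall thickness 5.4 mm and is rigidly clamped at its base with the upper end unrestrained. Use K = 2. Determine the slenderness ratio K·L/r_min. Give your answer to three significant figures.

Inner diameter d_i = 70.8 − 2×5.4 = 60.00 mm
I = π(d_o⁴ − d_i⁴)/64 = π(70.8⁴ − 60.00⁴)/64 = 5.972×10^5 mm⁴
A = 1.109×10^3 mm²;  r_min = √(I/A) = √(5.972×10^5/1.109×10^3) = 23.20 mm
L_e = K·L = 2 × 1.83 m = 3.660 m = 3660.0 mm
λ = L_e / r_min = 3660.0 / 23.20 = 158

λ ≈ 158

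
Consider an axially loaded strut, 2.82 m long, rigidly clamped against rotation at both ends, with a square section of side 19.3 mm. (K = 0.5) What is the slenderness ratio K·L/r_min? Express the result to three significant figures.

λ ≈ 253

For a square r = a/√12 = 19.3/√12 = 5.571 mm
L_e = K·L = 0.5 × 2.82 m = 1.410 m = 1410.0 mm
λ = L_e / r_min = 1410.0 / 5.571 = 253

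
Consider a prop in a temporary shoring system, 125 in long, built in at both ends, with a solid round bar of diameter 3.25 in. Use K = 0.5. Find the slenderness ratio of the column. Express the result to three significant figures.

λ ≈ 76.9

I = πd⁴/64 = π×3.25⁴/64 = 5.477 in⁴
A = 8.296 in²;  r_min = √(I/A) = √(5.477/8.296) = 0.8125 in
L_e = K·L = 0.5 × 125 = 62.50 in
λ = L_e / r_min = 62.500 / 0.8125 = 76.9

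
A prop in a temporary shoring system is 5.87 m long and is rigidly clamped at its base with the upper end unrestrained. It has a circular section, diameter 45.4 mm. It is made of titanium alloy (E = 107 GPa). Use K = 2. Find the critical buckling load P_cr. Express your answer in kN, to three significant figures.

P_cr ≈ 1.60 kN

I = πd⁴/64 = π×45.4⁴/64 = 2.085×10^5 mm⁴
I = 2.085×10^5 mm⁴ = 2.085×10^-7 m⁴
Effective length L_e = K·L = 2 × 5.87 = 11.74 m
P_cr = π²EI / L_e² = π² × 107×10⁹ × 2.085×10^-7 / 11.74² = 1.598×10^3 N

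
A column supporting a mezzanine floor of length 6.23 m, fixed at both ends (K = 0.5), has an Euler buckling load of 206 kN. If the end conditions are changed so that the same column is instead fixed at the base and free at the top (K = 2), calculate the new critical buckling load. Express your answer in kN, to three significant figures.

P_cr ≈ 12.9 kN

P_cr ∝ 1/K², so P_cr,new = P_cr,old × (K_old/K_new)² = 206 × (0.5/2)²
= 206 × 0.06250 = 12.9 kN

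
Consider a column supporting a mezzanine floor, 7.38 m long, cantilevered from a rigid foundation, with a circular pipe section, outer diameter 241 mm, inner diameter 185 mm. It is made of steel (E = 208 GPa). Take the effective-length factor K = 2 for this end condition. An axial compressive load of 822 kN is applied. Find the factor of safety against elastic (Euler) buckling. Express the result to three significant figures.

n ≈ 1.24

d_o = 241 mm, d_i = 185 mm
I = π(d_o⁴ − d_i⁴)/64 = π(241⁴ − 185.0⁴)/64 = 1.081×10^8 mm⁴
I = 1.081×10^8 mm⁴ = 1.081×10^-4 m⁴
Effective length L_e = K·L = 2 × 7.38 = 14.76 m
P_cr = π²EI / L_e² = π² × 208×10⁹ × 1.081×10^-4 / 14.76² = 1.019×10^6 N
Factor of safety n = P_cr / P = 1018.6 / 822 = 1.24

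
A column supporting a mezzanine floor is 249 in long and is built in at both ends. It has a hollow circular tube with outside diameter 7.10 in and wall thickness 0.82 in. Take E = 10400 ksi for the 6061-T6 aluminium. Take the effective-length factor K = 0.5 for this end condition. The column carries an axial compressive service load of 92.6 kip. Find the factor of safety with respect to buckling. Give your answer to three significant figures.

n ≈ 5.80

Inner diameter d_i = 7.10 − 2×0.82 = 5.460 in
I = π(d_o⁴ − d_i⁴)/64 = π(7.10⁴ − 5.460⁴)/64 = 81.11 in⁴
Effective length L_e = K·L = 0.5 × 249 = 124.5 in
P_cr = π²EI / L_e² = π² × 10400×10³ × 81.11 / 124.5² = 5.371×10^5 lb
Factor of safety n = P_cr / P = 537.14 / 92.6 = 5.80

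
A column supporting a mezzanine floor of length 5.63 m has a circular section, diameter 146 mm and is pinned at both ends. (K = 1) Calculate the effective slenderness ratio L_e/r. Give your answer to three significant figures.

λ ≈ 154

For a solid circle r = d/4 = 146/4 = 36.50 mm
L_e = K·L = 1 × 5.63 m = 5.630 m = 5630.0 mm
λ = L_e / r_min = 5630.0 / 36.50 = 154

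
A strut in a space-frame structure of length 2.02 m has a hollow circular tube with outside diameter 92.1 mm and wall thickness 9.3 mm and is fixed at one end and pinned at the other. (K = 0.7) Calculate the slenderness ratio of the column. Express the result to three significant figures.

λ ≈ 48.0

Inner diameter d_i = 92.1 − 2×9.3 = 73.50 mm
I = π(d_o⁴ − d_i⁴)/64 = π(92.1⁴ − 73.50⁴)/64 = 2.099×10^6 mm⁴
A = 2.419×10^3 mm²;  r_min = √(I/A) = √(2.099×10^6/2.419×10^3) = 29.46 mm
L_e = K·L = 0.7 × 2.02 m = 1.414 m = 1414.0 mm
λ = L_e / r_min = 1414.0 / 29.46 = 48.0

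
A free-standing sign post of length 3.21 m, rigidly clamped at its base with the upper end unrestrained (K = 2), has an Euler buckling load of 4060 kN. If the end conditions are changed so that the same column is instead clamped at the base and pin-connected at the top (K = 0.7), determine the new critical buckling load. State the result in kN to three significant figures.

P_cr ≈ 33100 kN

P_cr ∝ 1/K², so P_cr,new = P_cr,old × (K_old/K_new)² = 4060 × (2/0.7)²
= 4060 × 8.163 = 33100 kN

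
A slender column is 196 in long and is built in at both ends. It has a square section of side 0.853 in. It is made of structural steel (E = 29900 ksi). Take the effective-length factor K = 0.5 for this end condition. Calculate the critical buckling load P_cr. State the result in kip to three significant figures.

I = a⁴/12 = 0.853⁴/12 = 4.412×10^-2 in⁴
Effective length L_e = K·L = 0.5 × 196 = 98.00 in
P_cr = π²EI / L_e² = π² × 29900×10³ × 4.412×10^-2 / 98.00² = 1.356×10^3 lb

P_cr ≈ 1.36 kip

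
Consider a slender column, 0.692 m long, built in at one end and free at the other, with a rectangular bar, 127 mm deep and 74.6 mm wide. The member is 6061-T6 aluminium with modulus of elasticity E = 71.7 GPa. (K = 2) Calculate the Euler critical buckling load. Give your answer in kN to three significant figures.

P_cr ≈ 1620 kN

Buckling occurs about the weak axis: I_min = h·b³/12 with b = 74.6 mm (the shorter side).
I_min = 127×74.6³/12 = 4.394×10^6 mm⁴
I = 4.394×10^6 mm⁴ = 4.394×10^-6 m⁴
Effective length L_e = K·L = 2 × 0.692 = 1.384 m
P_cr = π²EI / L_e² = π² × 71.7×10⁹ × 4.394×10^-6 / 1.384² = 1.623×10^6 N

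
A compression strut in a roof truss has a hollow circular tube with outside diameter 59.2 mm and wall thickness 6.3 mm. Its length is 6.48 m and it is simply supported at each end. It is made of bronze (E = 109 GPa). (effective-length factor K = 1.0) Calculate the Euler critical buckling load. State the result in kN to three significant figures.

Inner diameter d_i = 59.2 − 2×6.3 = 46.60 mm
I = π(d_o⁴ − d_i⁴)/64 = π(59.2⁴ − 46.60⁴)/64 = 3.714×10^5 mm⁴
I = 3.714×10^5 mm⁴ = 3.714×10^-7 m⁴
Effective length L_e = K·L = 1 × 6.48 = 6.480 m
P_cr = π²EI / L_e² = π² × 109×10⁹ × 3.714×10^-7 / 6.480² = 9.516×10^3 N

P_cr ≈ 9.52 kN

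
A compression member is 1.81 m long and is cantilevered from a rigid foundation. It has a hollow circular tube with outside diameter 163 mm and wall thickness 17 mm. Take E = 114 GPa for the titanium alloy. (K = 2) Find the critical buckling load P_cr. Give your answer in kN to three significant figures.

P_cr ≈ 1810 kN

Inner diameter d_i = 163 − 2×17 = 129.0 mm
I = π(d_o⁴ − d_i⁴)/64 = π(163⁴ − 129.0⁴)/64 = 2.106×10^7 mm⁴
I = 2.106×10^7 mm⁴ = 2.106×10^-5 m⁴
Effective length L_e = K·L = 2 × 1.81 = 3.620 m
P_cr = π²EI / L_e² = π² × 114×10⁹ × 2.106×10^-5 / 3.620² = 1.808×10^6 N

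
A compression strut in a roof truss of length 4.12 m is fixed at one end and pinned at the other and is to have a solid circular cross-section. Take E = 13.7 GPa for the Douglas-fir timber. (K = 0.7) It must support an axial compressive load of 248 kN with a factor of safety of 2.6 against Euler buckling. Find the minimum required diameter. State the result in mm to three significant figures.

Required P_cr = n·P = 2.6 × 248 = 644.8 kN
L_e = K·L = 0.7 × 4.12 = 2.884 m
Required I = P_cr·L_e²/(π²E) = 6.448×10^5 × 2.884² / (π² × 1.37×10^10) = 3.966×10^-5 m⁴
I_req = 3.966×10^7 mm⁴
Solid circle: I = πd⁴/64  ⇒  d = (64I/π)^(1/4) = (64×3.966×10^7/π)^(1/4) = 169 mm

d ≈ 169 mm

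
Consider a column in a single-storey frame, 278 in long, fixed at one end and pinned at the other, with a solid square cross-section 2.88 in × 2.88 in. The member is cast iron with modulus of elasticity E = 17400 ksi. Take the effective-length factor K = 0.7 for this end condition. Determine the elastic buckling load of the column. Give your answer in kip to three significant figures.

I = a⁴/12 = 2.88⁴/12 = 5.733 in⁴
Effective length L_e = K·L = 0.7 × 278 = 194.6 in
P_cr = π²EI / L_e² = π² × 17400×10³ × 5.733 / 194.6² = 2.600×10^4 lb

P_cr ≈ 26.0 kip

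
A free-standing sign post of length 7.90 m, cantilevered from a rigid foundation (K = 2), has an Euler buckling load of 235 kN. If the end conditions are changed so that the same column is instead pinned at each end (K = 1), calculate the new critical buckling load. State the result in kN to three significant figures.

P_cr ∝ 1/K², so P_cr,new = P_cr,old × (K_old/K_new)² = 235 × (2/1)²
= 235 × 4.000 = 940 kN

P_cr ≈ 940 kN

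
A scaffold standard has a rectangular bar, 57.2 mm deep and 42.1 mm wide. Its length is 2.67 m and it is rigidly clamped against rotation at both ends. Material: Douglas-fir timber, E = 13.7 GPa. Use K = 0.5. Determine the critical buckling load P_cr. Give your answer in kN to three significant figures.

Buckling occurs about the weak axis: I_min = h·b³/12 with b = 42.1 mm (the shorter side).
I_min = 57.2×42.1³/12 = 3.557×10^5 mm⁴
I = 3.557×10^5 mm⁴ = 3.557×10^-7 m⁴
Effective length L_e = K·L = 0.5 × 2.67 = 1.335 m
P_cr = π²EI / L_e² = π² × 13.7×10⁹ × 3.557×10^-7 / 1.335² = 2.698×10^4 N

P_cr ≈ 27.0 kN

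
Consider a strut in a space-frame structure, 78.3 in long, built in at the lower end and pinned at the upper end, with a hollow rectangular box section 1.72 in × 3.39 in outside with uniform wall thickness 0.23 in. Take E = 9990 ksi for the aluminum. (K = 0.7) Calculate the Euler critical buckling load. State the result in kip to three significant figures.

P_cr ≈ 31.1 kip

Inner dimensions: h_i = 3.39 − 2×0.23 = 2.930 in, b_i = 1.72 − 2×0.23 = 1.260 in
Weak-axis I_min = (h_o·b_o³ − h_i·b_i³)/12 with b_o = 1.72, b_i = 1.260 in (shorter outer/inner sides).
I_min = (3.39×1.72³ − 2.930×1.260³)/12 = 0.9491 in⁴
Effective length L_e = K·L = 0.7 × 78.3 = 54.81 in
P_cr = π²EI / L_e² = π² × 9990×10³ × 0.9491 / 54.81² = 3.115×10^4 lb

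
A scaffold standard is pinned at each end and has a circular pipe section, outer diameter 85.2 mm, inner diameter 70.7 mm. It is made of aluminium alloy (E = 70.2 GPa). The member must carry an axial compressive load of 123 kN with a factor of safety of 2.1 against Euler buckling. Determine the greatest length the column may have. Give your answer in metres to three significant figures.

L_max ≈ 1.91 m

d_o = 85.2 mm, d_i = 70.7 mm
I = π(d_o⁴ − d_i⁴)/64 = π(85.2⁴ − 70.70⁴)/64 = 1.360×10^6 mm⁴
I = 1.360×10^-6 m⁴
Required critical load P_cr = n·P = 2.1 × 123 = 258.3 kN = 2.583×10^5 N
From P_cr = π²EI/(K·L)²:  L = (1/K)·√(π²EI/P_cr) = (1/1)·√(π²×7.02×10^10×1.360×10^-6/2.583×10^5)
L = 1.91 m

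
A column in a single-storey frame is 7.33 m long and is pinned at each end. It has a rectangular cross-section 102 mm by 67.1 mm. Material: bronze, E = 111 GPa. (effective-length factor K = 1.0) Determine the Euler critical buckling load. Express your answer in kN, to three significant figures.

Buckling occurs about the weak axis: I_min = h·b³/12 with b = 67.1 mm (the shorter side).
I_min = 102×67.1³/12 = 2.568×10^6 mm⁴
I = 2.568×10^6 mm⁴ = 2.568×10^-6 m⁴
Effective length L_e = K·L = 1 × 7.33 = 7.330 m
P_cr = π²EI / L_e² = π² × 111×10⁹ × 2.568×10^-6 / 7.330² = 5.236×10^4 N

P_cr ≈ 52.4 kN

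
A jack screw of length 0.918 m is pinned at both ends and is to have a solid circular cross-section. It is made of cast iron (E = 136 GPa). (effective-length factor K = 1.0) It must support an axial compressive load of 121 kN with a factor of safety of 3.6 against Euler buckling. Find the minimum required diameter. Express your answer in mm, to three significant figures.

d ≈ 48.6 mm

Required P_cr = n·P = 3.6 × 121 = 435.6 kN
L_e = K·L = 1 × 0.918 = 0.9180 m
Required I = P_cr·L_e²/(π²E) = 4.356×10^5 × 0.9180² / (π² × 1.36×10^11) = 2.735×10^-7 m⁴
I_req = 2.735×10^5 mm⁴
Solid circle: I = πd⁴/64  ⇒  d = (64I/π)^(1/4) = (64×2.735×10^5/π)^(1/4) = 48.6 mm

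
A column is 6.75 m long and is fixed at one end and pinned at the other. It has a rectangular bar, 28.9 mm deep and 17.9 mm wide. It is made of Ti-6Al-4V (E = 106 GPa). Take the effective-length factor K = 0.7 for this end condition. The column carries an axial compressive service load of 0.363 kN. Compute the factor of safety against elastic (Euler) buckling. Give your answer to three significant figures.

Buckling occurs about the weak axis: I_min = h·b³/12 with b = 17.9 mm (the shorter side).
I_min = 28.9×17.9³/12 = 1.381×10^4 mm⁴
I = 1.381×10^4 mm⁴ = 1.381×10^-8 m⁴
Effective length L_e = K·L = 0.7 × 6.75 = 4.725 m
P_cr = π²EI / L_e² = π² × 106×10⁹ × 1.381×10^-8 / 4.725² = 647.3 N
Factor of safety n = P_cr / P = 0.64726 / 0.363 = 1.78

n ≈ 1.78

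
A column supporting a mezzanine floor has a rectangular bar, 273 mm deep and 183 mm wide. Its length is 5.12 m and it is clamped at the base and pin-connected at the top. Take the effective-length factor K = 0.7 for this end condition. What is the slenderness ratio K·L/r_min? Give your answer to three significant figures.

λ ≈ 67.8

For a rectangle r_min = b/√12 = 183/√12 = 52.83 mm
L_e = K·L = 0.7 × 5.12 m = 3.584 m = 3584.0 mm
λ = L_e / r_min = 3584.0 / 52.83 = 67.8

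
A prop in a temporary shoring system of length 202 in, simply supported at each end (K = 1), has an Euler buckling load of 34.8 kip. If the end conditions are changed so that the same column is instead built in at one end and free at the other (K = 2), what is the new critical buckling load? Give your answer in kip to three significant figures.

P_cr ≈ 8.70 kip

P_cr ∝ 1/K², so P_cr,new = P_cr,old × (K_old/K_new)² = 34.8 × (1/2)²
= 34.8 × 0.2500 = 8.70 kip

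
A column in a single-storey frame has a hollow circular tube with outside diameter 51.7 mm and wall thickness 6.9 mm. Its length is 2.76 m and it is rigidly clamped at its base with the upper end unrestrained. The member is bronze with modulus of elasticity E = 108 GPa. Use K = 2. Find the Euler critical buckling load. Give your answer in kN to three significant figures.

P_cr ≈ 8.73 kN

Inner diameter d_i = 51.7 − 2×6.9 = 37.90 mm
I = π(d_o⁴ − d_i⁴)/64 = π(51.7⁴ − 37.90⁴)/64 = 2.494×10^5 mm⁴
I = 2.494×10^5 mm⁴ = 2.494×10^-7 m⁴
Effective length L_e = K·L = 2 × 2.76 = 5.520 m
P_cr = π²EI / L_e² = π² × 108×10⁹ × 2.494×10^-7 / 5.520² = 8.725×10^3 N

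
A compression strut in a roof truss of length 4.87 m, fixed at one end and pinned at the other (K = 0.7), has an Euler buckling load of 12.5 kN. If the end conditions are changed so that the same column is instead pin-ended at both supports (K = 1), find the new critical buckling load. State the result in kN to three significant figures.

P_cr ∝ 1/K², so P_cr,new = P_cr,old × (K_old/K_new)² = 12.5 × (0.7/1)²
= 12.5 × 0.4900 = 6.12 kN

P_cr ≈ 6.12 kN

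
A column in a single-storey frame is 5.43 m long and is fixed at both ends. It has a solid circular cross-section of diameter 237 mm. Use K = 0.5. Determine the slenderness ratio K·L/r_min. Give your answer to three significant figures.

I = πd⁴/64 = π×237⁴/64 = 1.549×10^8 mm⁴
A = 4.412×10^4 mm²;  r_min = √(I/A) = √(1.549×10^8/4.412×10^4) = 59.25 mm
L_e = K·L = 0.5 × 5.43 m = 2.715 m = 2715.0 mm
λ = L_e / r_min = 2715.0 / 59.25 = 45.8

λ ≈ 45.8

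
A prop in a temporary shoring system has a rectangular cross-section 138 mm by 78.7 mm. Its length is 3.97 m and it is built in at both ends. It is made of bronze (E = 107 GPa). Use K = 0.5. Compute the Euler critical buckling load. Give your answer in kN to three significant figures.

P_cr ≈ 1500 kN

Buckling occurs about the weak axis: I_min = h·b³/12 with b = 78.7 mm (the shorter side).
I_min = 138×78.7³/12 = 5.606×10^6 mm⁴
I = 5.606×10^6 mm⁴ = 5.606×10^-6 m⁴
Effective length L_e = K·L = 0.5 × 3.97 = 1.985 m
P_cr = π²EI / L_e² = π² × 107×10⁹ × 5.606×10^-6 / 1.985² = 1.502×10^6 N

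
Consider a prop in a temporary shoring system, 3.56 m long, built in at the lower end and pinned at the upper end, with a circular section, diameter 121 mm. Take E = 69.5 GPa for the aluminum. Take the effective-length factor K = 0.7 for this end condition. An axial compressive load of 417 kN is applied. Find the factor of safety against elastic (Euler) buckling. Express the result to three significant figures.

n ≈ 2.79

I = πd⁴/64 = π×121⁴/64 = 1.052×10^7 mm⁴
I = 1.052×10^7 mm⁴ = 1.052×10^-5 m⁴
Effective length L_e = K·L = 0.7 × 3.56 = 2.492 m
P_cr = π²EI / L_e² = π² × 69.5×10⁹ × 1.052×10^-5 / 2.492² = 1.162×10^6 N
Factor of safety n = P_cr / P = 1162.3 / 417 = 2.79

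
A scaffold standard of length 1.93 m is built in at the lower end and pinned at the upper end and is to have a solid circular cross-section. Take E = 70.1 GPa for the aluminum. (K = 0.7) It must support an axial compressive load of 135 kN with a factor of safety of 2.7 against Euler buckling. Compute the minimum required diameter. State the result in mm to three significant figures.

d ≈ 66.5 mm

Required P_cr = n·P = 2.7 × 135 = 364.5 kN
L_e = K·L = 0.7 × 1.93 = 1.351 m
Required I = P_cr·L_e²/(π²E) = 3.645×10^5 × 1.351² / (π² × 7.01×10^10) = 9.616×10^-7 m⁴
I_req = 9.616×10^5 mm⁴
Solid circle: I = πd⁴/64  ⇒  d = (64I/π)^(1/4) = (64×9.616×10^5/π)^(1/4) = 66.5 mm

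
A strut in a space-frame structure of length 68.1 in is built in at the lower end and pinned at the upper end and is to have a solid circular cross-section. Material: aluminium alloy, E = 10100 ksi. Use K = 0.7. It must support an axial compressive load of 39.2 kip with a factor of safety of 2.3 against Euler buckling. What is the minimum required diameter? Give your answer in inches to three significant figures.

Required P_cr = n·P = 2.3 × 39.2 = 90.16 kip
L_e = K·L = 0.7 × 68.1 = 47.67 in
Required I = P_cr·L_e²/(π²E) = 9.016×10^4 × 47.67² / (π² × 1.01×10^7) = 2.055 in⁴
Solid circle: I = πd⁴/64  ⇒  d = (64I/π)^(1/4) = (64×2.055/π)^(1/4) = 2.54 in

d ≈ 2.54 in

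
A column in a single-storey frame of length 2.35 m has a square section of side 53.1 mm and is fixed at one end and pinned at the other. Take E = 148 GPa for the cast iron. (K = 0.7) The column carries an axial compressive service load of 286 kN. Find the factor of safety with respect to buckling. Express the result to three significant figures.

n ≈ 1.25

I = a⁴/12 = 53.1⁴/12 = 6.625×10^5 mm⁴
I = 6.625×10^5 mm⁴ = 6.625×10^-7 m⁴
Effective length L_e = K·L = 0.7 × 2.35 = 1.645 m
P_cr = π²EI / L_e² = π² × 148×10⁹ × 6.625×10^-7 / 1.645² = 3.576×10^5 N
Factor of safety n = P_cr / P = 357.62 / 286 = 1.25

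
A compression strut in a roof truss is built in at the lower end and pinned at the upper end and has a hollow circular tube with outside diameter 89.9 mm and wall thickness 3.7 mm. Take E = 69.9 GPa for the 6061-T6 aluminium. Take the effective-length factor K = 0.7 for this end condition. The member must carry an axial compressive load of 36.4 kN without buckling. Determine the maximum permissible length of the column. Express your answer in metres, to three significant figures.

Inner diameter d_i = 89.9 − 2×3.7 = 82.50 mm
I = π(d_o⁴ − d_i⁴)/64 = π(89.9⁴ − 82.50⁴)/64 = 9.324×10^5 mm⁴
I = 9.324×10^-7 m⁴
At the buckling limit P_cr = P = 3.640×10^4 N
From P_cr = π²EI/(K·L)²:  L = (1/K)·√(π²EI/P_cr) = (1/0.7)·√(π²×6.99×10^10×9.324×10^-7/3.640×10^4)
L = 6.01 m

L_max ≈ 6.01 m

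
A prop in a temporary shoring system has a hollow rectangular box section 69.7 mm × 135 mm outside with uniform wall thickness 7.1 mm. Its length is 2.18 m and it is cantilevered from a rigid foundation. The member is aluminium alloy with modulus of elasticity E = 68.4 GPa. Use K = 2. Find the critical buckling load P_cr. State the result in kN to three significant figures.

P_cr ≈ 74.2 kN

Inner dimensions: h_i = 135 − 2×7.1 = 120.8 mm, b_i = 69.7 − 2×7.1 = 55.50 mm
Weak-axis I_min = (h_o·b_o³ − h_i·b_i³)/12 with b_o = 69.7, b_i = 55.50 mm (shorter outer/inner sides).
I_min = (135×69.7³ − 120.8×55.50³)/12 = 2.088×10^6 mm⁴
I = 2.088×10^6 mm⁴ = 2.088×10^-6 m⁴
Effective length L_e = K·L = 2 × 2.18 = 4.360 m
P_cr = π²EI / L_e² = π² × 68.4×10⁹ × 2.088×10^-6 / 4.360² = 7.417×10^4 N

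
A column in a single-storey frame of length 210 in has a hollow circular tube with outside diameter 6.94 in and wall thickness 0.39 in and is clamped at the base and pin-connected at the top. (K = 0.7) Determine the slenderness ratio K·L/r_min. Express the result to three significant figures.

Inner diameter d_i = 6.94 − 2×0.39 = 6.160 in
I = π(d_o⁴ − d_i⁴)/64 = π(6.94⁴ − 6.160⁴)/64 = 43.19 in⁴
A = 8.025 in²;  r_min = √(I/A) = √(43.19/8.025) = 2.320 in
L_e = K·L = 0.7 × 210 = 147.0 in
λ = L_e / r_min = 147.00 / 2.320 = 63.4

λ ≈ 63.4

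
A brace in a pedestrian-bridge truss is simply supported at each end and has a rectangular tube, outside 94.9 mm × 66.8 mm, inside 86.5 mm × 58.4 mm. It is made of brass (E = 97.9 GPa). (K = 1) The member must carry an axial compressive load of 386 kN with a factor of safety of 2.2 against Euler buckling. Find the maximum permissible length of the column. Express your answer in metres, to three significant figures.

L_max ≈ 1.02 m

Weak-axis I_min = (h_o·b_o³ − h_i·b_i³)/12 with b_o = 66.8, b_i = 58.40 mm (shorter outer/inner sides).
I_min = (94.9×66.8³ − 86.50×58.40³)/12 = 9.216×10^5 mm⁴
I = 9.216×10^-7 m⁴
Required critical load P_cr = n·P = 2.2 × 386 = 849.2 kN = 8.492×10^5 N
From P_cr = π²EI/(K·L)²:  L = (1/K)·√(π²EI/P_cr) = (1/1)·√(π²×9.79×10^10×9.216×10^-7/8.492×10^5)
L = 1.02 m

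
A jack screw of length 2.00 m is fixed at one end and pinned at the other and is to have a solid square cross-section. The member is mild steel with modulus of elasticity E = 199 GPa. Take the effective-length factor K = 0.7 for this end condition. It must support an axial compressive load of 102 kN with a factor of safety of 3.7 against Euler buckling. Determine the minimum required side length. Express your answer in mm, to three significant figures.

Required P_cr = n·P = 3.7 × 102 = 377.4 kN
L_e = K·L = 0.7 × 2.00 = 1.400 m
Required I = P_cr·L_e²/(π²E) = 3.774×10^5 × 1.400² / (π² × 1.99×10^11) = 3.766×10^-7 m⁴
I_req = 3.766×10^5 mm⁴
Solid square: I = a⁴/12  ⇒  a = (12I)^(1/4) = (12×3.766×10^5)^(1/4) = 46.1 mm

a ≈ 46.1 mm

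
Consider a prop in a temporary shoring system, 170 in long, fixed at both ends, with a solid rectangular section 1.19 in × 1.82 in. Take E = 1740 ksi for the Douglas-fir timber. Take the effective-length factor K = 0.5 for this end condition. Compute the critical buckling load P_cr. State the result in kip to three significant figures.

Buckling occurs about the weak axis: I_min = h·b³/12 with b = 1.19 in (the shorter side).
I_min = 1.82×1.19³/12 = 0.2556 in⁴
Effective length L_e = K·L = 0.5 × 170 = 85.00 in
P_cr = π²EI / L_e² = π² × 1740×10³ × 0.2556 / 85.00² = 607.5 lb

P_cr ≈ 0.607 kip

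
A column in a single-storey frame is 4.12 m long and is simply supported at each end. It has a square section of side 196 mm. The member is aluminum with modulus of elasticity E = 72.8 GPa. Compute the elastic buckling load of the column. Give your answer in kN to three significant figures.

P_cr ≈ 5210 kN

I = a⁴/12 = 196⁴/12 = 1.230×10^8 mm⁴
I = 1.230×10^8 mm⁴ = 1.230×10^-4 m⁴
Effective length L_e = K·L = 1 × 4.12 = 4.120 m
P_cr = π²EI / L_e² = π² × 72.8×10⁹ × 1.230×10^-4 / 4.120² = 5.206×10^6 N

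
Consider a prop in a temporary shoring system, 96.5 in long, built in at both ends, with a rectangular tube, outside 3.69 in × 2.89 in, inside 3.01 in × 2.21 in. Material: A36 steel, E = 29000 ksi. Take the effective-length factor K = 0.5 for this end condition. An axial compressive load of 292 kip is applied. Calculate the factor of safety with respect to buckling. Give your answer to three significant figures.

Weak-axis I_min = (h_o·b_o³ − h_i·b_i³)/12 with b_o = 2.89, b_i = 2.210 in (shorter outer/inner sides).
I_min = (3.69×2.89³ − 3.010×2.210³)/12 = 4.715 in⁴
Effective length L_e = K·L = 0.5 × 96.5 = 48.25 in
P_cr = π²EI / L_e² = π² × 29000×10³ × 4.715 / 48.25² = 5.797×10^5 lb
Factor of safety n = P_cr / P = 579.66 / 292 = 1.99

n ≈ 1.99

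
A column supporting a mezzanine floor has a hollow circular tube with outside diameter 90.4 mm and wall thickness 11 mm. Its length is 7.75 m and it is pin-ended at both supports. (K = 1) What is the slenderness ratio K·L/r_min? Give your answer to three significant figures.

Inner diameter d_i = 90.4 − 2×11 = 68.40 mm
I = π(d_o⁴ − d_i⁴)/64 = π(90.4⁴ − 68.40⁴)/64 = 2.204×10^6 mm⁴
A = 2.744×10^3 mm²;  r_min = √(I/A) = √(2.204×10^6/2.744×10^3) = 28.34 mm
L_e = K·L = 1 × 7.75 m = 7.750 m = 7750.0 mm
λ = L_e / r_min = 7750.0 / 28.34 = 273

λ ≈ 273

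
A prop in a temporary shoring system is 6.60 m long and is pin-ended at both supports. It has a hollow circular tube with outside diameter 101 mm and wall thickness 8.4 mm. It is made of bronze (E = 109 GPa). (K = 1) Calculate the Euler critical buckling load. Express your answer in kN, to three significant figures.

Inner diameter d_i = 101 − 2×8.4 = 84.20 mm
I = π(d_o⁴ − d_i⁴)/64 = π(101⁴ − 84.20⁴)/64 = 2.641×10^6 mm⁴
I = 2.641×10^6 mm⁴ = 2.641×10^-6 m⁴
Effective length L_e = K·L = 1 × 6.60 = 6.600 m
P_cr = π²EI / L_e² = π² × 109×10⁹ × 2.641×10^-6 / 6.600² = 6.522×10^4 N

P_cr ≈ 65.2 kN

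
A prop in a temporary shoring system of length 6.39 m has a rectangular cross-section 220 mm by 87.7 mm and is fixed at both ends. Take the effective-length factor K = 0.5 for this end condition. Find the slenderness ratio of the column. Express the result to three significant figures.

Buckling occurs about the weak axis: I_min = h·b³/12 with b = 87.7 mm (the shorter side).
I_min = 220×87.7³/12 = 1.237×10^7 mm⁴
A = 1.929×10^4 mm²;  r_min = √(I/A) = √(1.237×10^7/1.929×10^4) = 25.32 mm
L_e = K·L = 0.5 × 6.39 m = 3.195 m = 3195.0 mm
λ = L_e / r_min = 3195.0 / 25.32 = 126

λ ≈ 126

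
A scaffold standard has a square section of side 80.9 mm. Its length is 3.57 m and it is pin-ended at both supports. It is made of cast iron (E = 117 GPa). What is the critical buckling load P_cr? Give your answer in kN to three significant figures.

P_cr ≈ 323 kN

I = a⁴/12 = 80.9⁴/12 = 3.570×10^6 mm⁴
I = 3.570×10^6 mm⁴ = 3.570×10^-6 m⁴
Effective length L_e = K·L = 1 × 3.57 = 3.570 m
P_cr = π²EI / L_e² = π² × 117×10⁹ × 3.570×10^-6 / 3.570² = 3.234×10^5 N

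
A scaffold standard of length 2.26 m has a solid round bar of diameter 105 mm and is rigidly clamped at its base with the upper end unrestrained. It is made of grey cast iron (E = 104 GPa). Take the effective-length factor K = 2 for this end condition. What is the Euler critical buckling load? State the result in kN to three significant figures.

I = πd⁴/64 = π×105⁴/64 = 5.967×10^6 mm⁴
I = 5.967×10^6 mm⁴ = 5.967×10^-6 m⁴
Effective length L_e = K·L = 2 × 2.26 = 4.520 m
P_cr = π²EI / L_e² = π² × 104×10⁹ × 5.967×10^-6 / 4.520² = 2.998×10^5 N

P_cr ≈ 300 kN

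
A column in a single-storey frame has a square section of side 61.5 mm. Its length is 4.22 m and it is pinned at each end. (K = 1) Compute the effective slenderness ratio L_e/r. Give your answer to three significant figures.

λ ≈ 238

I = a⁴/12 = 61.5⁴/12 = 1.192×10^6 mm⁴
A = 3.782×10^3 mm²;  r_min = √(I/A) = √(1.192×10^6/3.782×10^3) = 17.75 mm
L_e = K·L = 1 × 4.22 m = 4.220 m = 4220.0 mm
λ = L_e / r_min = 4220.0 / 17.75 = 238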